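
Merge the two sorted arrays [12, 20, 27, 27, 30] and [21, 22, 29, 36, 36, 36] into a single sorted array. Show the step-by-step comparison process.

Merging process:

Compare 12 vs 21: take 12 from left. Merged: [12]
Compare 20 vs 21: take 20 from left. Merged: [12, 20]
Compare 27 vs 21: take 21 from right. Merged: [12, 20, 21]
Compare 27 vs 22: take 22 from right. Merged: [12, 20, 21, 22]
Compare 27 vs 29: take 27 from left. Merged: [12, 20, 21, 22, 27]
Compare 27 vs 29: take 27 from left. Merged: [12, 20, 21, 22, 27, 27]
Compare 30 vs 29: take 29 from right. Merged: [12, 20, 21, 22, 27, 27, 29]
Compare 30 vs 36: take 30 from left. Merged: [12, 20, 21, 22, 27, 27, 29, 30]
Append remaining from right: [36, 36, 36]. Merged: [12, 20, 21, 22, 27, 27, 29, 30, 36, 36, 36]

Final merged array: [12, 20, 21, 22, 27, 27, 29, 30, 36, 36, 36]
Total comparisons: 8

The merged array is [12, 20, 21, 22, 27, 27, 29, 30, 36, 36, 36], requiring 8 comparisons. The merge step runs in O(n) time where n is the total number of elements.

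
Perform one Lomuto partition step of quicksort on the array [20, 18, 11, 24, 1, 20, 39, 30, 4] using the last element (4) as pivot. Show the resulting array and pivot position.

Lomuto partition with pivot = 4:

Initial array: [20, 18, 11, 24, 1, 20, 39, 30, 4]

arr[0]=20 > 4: no swap
arr[1]=18 > 4: no swap
arr[2]=11 > 4: no swap
arr[3]=24 > 4: no swap
arr[4]=1 <= 4: swap with position 0, array becomes [1, 18, 11, 24, 20, 20, 39, 30, 4]
arr[5]=20 > 4: no swap
arr[6]=39 > 4: no swap
arr[7]=30 > 4: no swap

Place pivot at position 1: [1, 4, 11, 24, 20, 20, 39, 30, 18]
Pivot position: 1

After partitioning with pivot 4, the array becomes [1, 4, 11, 24, 20, 20, 39, 30, 18]. The pivot is placed at index 1. All elements to the left of the pivot are <= 4, and all elements to the right are > 4.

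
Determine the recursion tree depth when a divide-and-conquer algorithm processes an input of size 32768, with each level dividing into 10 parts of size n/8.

For divide and conquer with division factor 8:

Problem sizes at each level:
Level 0: 32768
Level 1: 4096
Level 2: 512
Level 3: 64
Level 4: 8
Level 5: 1

The root is level 0 and the size-1 base case is level 5 (the tree spans levels 0 through 5, i.e. 6 levels counting the root), so the depth is the number of divisions: log_8(32768) = 5

The recursion tree depth is log_8(32768) = 5. At each level, the problem size is divided by 8, so it takes 5 divisions to reduce to a base case of size 1. The algorithm makes 10 recursive calls at each level.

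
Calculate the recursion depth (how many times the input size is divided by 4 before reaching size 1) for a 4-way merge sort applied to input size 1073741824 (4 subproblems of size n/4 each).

For divide and conquer with division factor 4:

Problem sizes at each level:
Level 0: 1073741824
Level 1: 268435456
Level 2: 67108864
Level 3: 16777216
Level 4: 4194304
Level 5: 1048576
Level 6: 262144
Level 7: 65536
Level 8: 16384
Level 9: 4096
Level 10: 1024
Level 11: 256
Level 12: 64
Level 13: 16
Level 14: 4
Level 15: 1

The root is level 0 and the size-1 base case is level 15 (the tree spans levels 0 through 15, i.e. 16 levels counting the root), so the depth is the number of divisions: log_4(1073741824) = 15

The recursion tree depth is log_4(1073741824) = 15. At each level, the problem size is divided by 4, so it takes 15 divisions to reduce to a base case of size 1. The algorithm makes 4 recursive calls at each level.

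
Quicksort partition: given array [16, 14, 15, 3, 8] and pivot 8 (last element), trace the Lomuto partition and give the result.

Lomuto partition with pivot = 8:

Initial array: [16, 14, 15, 3, 8]

arr[0]=16 > 8: no swap
arr[1]=14 > 8: no swap
arr[2]=15 > 8: no swap
arr[3]=3 <= 8: swap with position 0, array becomes [3, 14, 15, 16, 8]

Place pivot at position 1: [3, 8, 15, 16, 14]
Pivot position: 1

After partitioning with pivot 8, the array becomes [3, 8, 15, 16, 14]. The pivot is placed at index 1. All elements to the left of the pivot are <= 8, and all elements to the right are > 8.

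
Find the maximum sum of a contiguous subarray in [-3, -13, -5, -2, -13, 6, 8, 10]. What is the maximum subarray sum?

Using Kadane's algorithm on [-3, -13, -5, -2, -13, 6, 8, 10]:

Scanning through the array:
Position 1 (value -13): max_ending_here = -13, max_so_far = -3
Position 2 (value -5): max_ending_here = -5, max_so_far = -3
Position 3 (value -2): max_ending_here = -2, max_so_far = -2
Position 4 (value -13): max_ending_here = -13, max_so_far = -2
Position 5 (value 6): max_ending_here = 6, max_so_far = 6
Position 6 (value 8): max_ending_here = 14, max_so_far = 14
Position 7 (value 10): max_ending_here = 24, max_so_far = 24

Maximum subarray: [6, 8, 10]
Maximum sum: 24

The maximum subarray is [6, 8, 10] with sum 24. This subarray runs from index 5 to index 7.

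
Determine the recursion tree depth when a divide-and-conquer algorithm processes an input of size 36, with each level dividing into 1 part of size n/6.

For divide and conquer with division factor 6:

Problem sizes at each level:
Level 0: 36
Level 1: 6
Level 2: 1

The root is level 0 and the size-1 base case is level 2 (the tree spans levels 0 through 2, i.e. 3 levels counting the root), so the depth is the number of divisions: log_6(36) = 2

The recursion tree depth is log_6(36) = 2. At each level, the problem size is divided by 6, so it takes 2 divisions to reduce to a base case of size 1. The algorithm makes 1 recursive call at each level.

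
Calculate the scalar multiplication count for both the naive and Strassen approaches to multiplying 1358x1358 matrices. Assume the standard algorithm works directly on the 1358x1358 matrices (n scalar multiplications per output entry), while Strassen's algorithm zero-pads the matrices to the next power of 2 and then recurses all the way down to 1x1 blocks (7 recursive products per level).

Matrix multiplication for 1358x1358 matrices:

Strassen's algorithm requires power-of-2 dimensions. Pad 1358x1358 to 2048x2048 (next power of 2).

Standard algorithm: 1358^3 = 2504374712 multiplications
Strassen's algorithm: 7^(log2(2048)) = 7^11 = 1977326743 multiplications
Savings: 2504374712 - 1977326743 = 527047969 multiplications

Standard: 2504374712 multiplications (1358^3). Strassen: 1977326743 multiplications (7^11, after padding to 2048x2048). Strassen reduces 8 recursive multiplications to 7 at each level.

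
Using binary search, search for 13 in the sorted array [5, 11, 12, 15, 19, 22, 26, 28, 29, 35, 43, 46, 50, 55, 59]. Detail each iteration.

Binary search for 13 in [5, 11, 12, 15, 19, 22, 26, 28, 29, 35, 43, 46, 50, 55, 59]:

lo=0, hi=14, mid=7, arr[mid]=28 -> 28 > 13, search left half
lo=0, hi=6, mid=3, arr[mid]=15 -> 15 > 13, search left half
lo=0, hi=2, mid=1, arr[mid]=11 -> 11 < 13, search right half
lo=2, hi=2, mid=2, arr[mid]=12 -> 12 < 13, search right half
lo=3 > hi=2, target 13 not found

Binary search determines that 13 is not in the array after 4 comparisons. The search space was exhausted without finding the target.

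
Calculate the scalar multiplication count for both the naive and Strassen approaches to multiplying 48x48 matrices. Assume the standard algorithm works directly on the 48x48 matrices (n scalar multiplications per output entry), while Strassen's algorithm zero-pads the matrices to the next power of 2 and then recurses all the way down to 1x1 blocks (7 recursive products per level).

Matrix multiplication for 48x48 matrices:

Strassen's algorithm requires power-of-2 dimensions. Pad 48x48 to 64x64 (next power of 2).

Standard algorithm: 48^3 = 110592 multiplications
Strassen's algorithm: 7^(log2(64)) = 7^6 = 117649 multiplications
Difference: 110592 - 117649 = -7057 (Strassen uses MORE here due to padding overhead — for small or just-over-power-of-2 n, padding can outweigh the per-level savings)

Standard: 110592 multiplications (48^3). Strassen: 117649 multiplications (7^6, after padding to 64x64). Strassen reduces 8 recursive multiplications to 7 at each level.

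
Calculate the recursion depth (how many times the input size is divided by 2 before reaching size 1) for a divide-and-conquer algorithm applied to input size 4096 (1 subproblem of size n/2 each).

For divide and conquer with division factor 2:

Problem sizes at each level:
Level 0: 4096
Level 1: 2048
Level 2: 1024
Level 3: 512
Level 4: 256
Level 5: 128
Level 6: 64
Level 7: 32
Level 8: 16
Level 9: 8
Level 10: 4
Level 11: 2
Level 12: 1

The root is level 0 and the size-1 base case is level 12 (the tree spans levels 0 through 12, i.e. 13 levels counting the root), so the depth is the number of divisions: log_2(4096) = 12

The recursion tree depth is log_2(4096) = 12. At each level, the problem size is divided by 2, so it takes 12 divisions to reduce to a base case of size 1. The algorithm makes 1 recursive call at each level.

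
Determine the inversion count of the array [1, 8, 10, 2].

Finding inversions in [1, 8, 10, 2]:

(1, 3): arr[1]=8 > arr[3]=2
(2, 3): arr[2]=10 > arr[3]=2

Total inversions: 2

The array has 2 inversion(s): (1,3), (2,3). Each pair (i,j) satisfies i < j and arr[i] > arr[j].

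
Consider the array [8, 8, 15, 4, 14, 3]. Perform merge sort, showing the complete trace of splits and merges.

Merge sort trace:

Split: [8, 8, 15, 4, 14, 3] -> [8, 8, 15] and [4, 14, 3]
  Split: [8, 8, 15] -> [8] and [8, 15]
    Split: [8, 15] -> [8] and [15]
    Merge: [8] + [15] -> [8, 15]
  Merge: [8] + [8, 15] -> [8, 8, 15]
  Split: [4, 14, 3] -> [4] and [14, 3]
    Split: [14, 3] -> [14] and [3]
    Merge: [14] + [3] -> [3, 14]
  Merge: [4] + [3, 14] -> [3, 4, 14]
Merge: [8, 8, 15] + [3, 4, 14] -> [3, 4, 8, 8, 14, 15]

Final sorted array: [3, 4, 8, 8, 14, 15]

The merge sort proceeds by recursively splitting the array and merging sorted halves.
After all merges, the sorted array is [3, 4, 8, 8, 14, 15].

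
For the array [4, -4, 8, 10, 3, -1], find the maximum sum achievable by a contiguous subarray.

Using Kadane's algorithm on [4, -4, 8, 10, 3, -1]:

Scanning through the array:
Position 1 (value -4): max_ending_here = 0, max_so_far = 4
Position 2 (value 8): max_ending_here = 8, max_so_far = 8
Position 3 (value 10): max_ending_here = 18, max_so_far = 18
Position 4 (value 3): max_ending_here = 21, max_so_far = 21
Position 5 (value -1): max_ending_here = 20, max_so_far = 21

Maximum subarray: [4, -4, 8, 10, 3]
Maximum sum: 21

The maximum subarray is [4, -4, 8, 10, 3] with sum 21. This subarray runs from index 0 to index 4.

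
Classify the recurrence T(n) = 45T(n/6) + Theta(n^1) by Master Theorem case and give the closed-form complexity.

Master Theorem for T(n) = 45T(n/6) + O(n^1):

a = 45, b = 6, c = 1
log_b(a) = log_6(45) = 2.1245

Case 1: c = 1 < log_6(45) = 2.1245
T(n) = O(n^(log_6 45))

For T(n) = 45T(n/6) + O(n^1): log_6(45) = 2.1245. This is Case 1 of the Master Theorem (c < log_b(a), work dominated by leaves), giving O(n^(log_6 45)).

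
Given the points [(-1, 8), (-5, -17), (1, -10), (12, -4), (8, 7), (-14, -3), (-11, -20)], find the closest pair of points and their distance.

Computing all pairwise distances among 7 points:

d((-1, 8), (-5, -17)) = 25.318
d((-1, 8), (1, -10)) = 18.1108
d((-1, 8), (12, -4)) = 17.6918
d((-1, 8), (8, 7)) = 9.0554
d((-1, 8), (-14, -3)) = 17.0294
d((-1, 8), (-11, -20)) = 29.7321
d((-5, -17), (1, -10)) = 9.2195
d((-5, -17), (12, -4)) = 21.4009
d((-5, -17), (8, 7)) = 27.2947
d((-5, -17), (-14, -3)) = 16.6433
d((-5, -17), (-11, -20)) = 6.7082 <-- minimum
d((1, -10), (12, -4)) = 12.53
d((1, -10), (8, 7)) = 18.3848
d((1, -10), (-14, -3)) = 16.5529
d((1, -10), (-11, -20)) = 15.6205
d((12, -4), (8, 7)) = 11.7047
d((12, -4), (-14, -3)) = 26.0192
d((12, -4), (-11, -20)) = 28.0179
d((8, 7), (-14, -3)) = 24.1661
d((8, 7), (-11, -20)) = 33.0151
d((-14, -3), (-11, -20)) = 17.2627

Closest pair: (-5, -17) and (-11, -20) with distance 6.7082

The closest pair is (-5, -17) and (-11, -20) with Euclidean distance 6.7082. For 7 points, brute-force pairwise comparison is shown above. For large n, the divide-and-conquer algorithm (sort by x, recurse on halves, check the dividing strip) achieves O(n log n).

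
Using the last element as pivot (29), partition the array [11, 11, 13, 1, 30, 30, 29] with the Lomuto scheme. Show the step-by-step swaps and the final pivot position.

Lomuto partition with pivot = 29:

Initial array: [11, 11, 13, 1, 30, 30, 29]

arr[0]=11 <= 29: swap with position 0, array becomes [11, 11, 13, 1, 30, 30, 29]
arr[1]=11 <= 29: swap with position 1, array becomes [11, 11, 13, 1, 30, 30, 29]
arr[2]=13 <= 29: swap with position 2, array becomes [11, 11, 13, 1, 30, 30, 29]
arr[3]=1 <= 29: swap with position 3, array becomes [11, 11, 13, 1, 30, 30, 29]
arr[4]=30 > 29: no swap
arr[5]=30 > 29: no swap

Place pivot at position 4: [11, 11, 13, 1, 29, 30, 30]
Pivot position: 4

After partitioning with pivot 29, the array becomes [11, 11, 13, 1, 29, 30, 30]. The pivot is placed at index 4. All elements to the left of the pivot are <= 29, and all elements to the right are > 29.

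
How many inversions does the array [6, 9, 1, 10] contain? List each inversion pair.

Finding inversions in [6, 9, 1, 10]:

(0, 2): arr[0]=6 > arr[2]=1
(1, 2): arr[1]=9 > arr[2]=1

Total inversions: 2

The array has 2 inversion(s): (0,2), (1,2). Each pair (i,j) satisfies i < j and arr[i] > arr[j].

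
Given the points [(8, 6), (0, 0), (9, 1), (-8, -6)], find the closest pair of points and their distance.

Computing all pairwise distances among 4 points:

d((8, 6), (0, 0)) = 10.0
d((8, 6), (9, 1)) = 5.099 <-- minimum
d((8, 6), (-8, -6)) = 20.0
d((0, 0), (9, 1)) = 9.0554
d((0, 0), (-8, -6)) = 10.0
d((9, 1), (-8, -6)) = 18.3848

Closest pair: (8, 6) and (9, 1) with distance 5.099

The closest pair is (8, 6) and (9, 1) with Euclidean distance 5.099. For 4 points, brute-force pairwise comparison is shown above. For large n, the divide-and-conquer algorithm (sort by x, recurse on halves, check the dividing strip) achieves O(n log n).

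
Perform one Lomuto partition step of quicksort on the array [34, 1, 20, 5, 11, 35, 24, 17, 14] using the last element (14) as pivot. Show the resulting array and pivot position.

Lomuto partition with pivot = 14:

Initial array: [34, 1, 20, 5, 11, 35, 24, 17, 14]

arr[0]=34 > 14: no swap
arr[1]=1 <= 14: swap with position 0, array becomes [1, 34, 20, 5, 11, 35, 24, 17, 14]
arr[2]=20 > 14: no swap
arr[3]=5 <= 14: swap with position 1, array becomes [1, 5, 20, 34, 11, 35, 24, 17, 14]
arr[4]=11 <= 14: swap with position 2, array becomes [1, 5, 11, 34, 20, 35, 24, 17, 14]
arr[5]=35 > 14: no swap
arr[6]=24 > 14: no swap
arr[7]=17 > 14: no swap

Place pivot at position 3: [1, 5, 11, 14, 20, 35, 24, 17, 34]
Pivot position: 3

After partitioning with pivot 14, the array becomes [1, 5, 11, 14, 20, 35, 24, 17, 34]. The pivot is placed at index 3. All elements to the left of the pivot are <= 14, and all elements to the right are > 14.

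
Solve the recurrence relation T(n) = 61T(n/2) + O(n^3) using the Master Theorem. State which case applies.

Master Theorem for T(n) = 61T(n/2) + O(n^3):

a = 61, b = 2, c = 3
log_b(a) = log_2(61) = 5.9307

Case 1: c = 3 < log_2(61) = 5.9307
T(n) = O(n^(log_2 61))

For T(n) = 61T(n/2) + O(n^3): log_2(61) = 5.9307. This is Case 1 of the Master Theorem (c < log_b(a), work dominated by leaves), giving O(n^(log_2 61)).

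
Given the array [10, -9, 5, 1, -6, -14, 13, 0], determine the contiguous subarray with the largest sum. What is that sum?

Using Kadane's algorithm on [10, -9, 5, 1, -6, -14, 13, 0]:

Scanning through the array:
Position 1 (value -9): max_ending_here = 1, max_so_far = 10
Position 2 (value 5): max_ending_here = 6, max_so_far = 10
Position 3 (value 1): max_ending_here = 7, max_so_far = 10
Position 4 (value -6): max_ending_here = 1, max_so_far = 10
Position 5 (value -14): max_ending_here = -13, max_so_far = 10
Position 6 (value 13): max_ending_here = 13, max_so_far = 13
Position 7 (value 0): max_ending_here = 13, max_so_far = 13

Maximum subarray: [13]
Maximum sum: 13

The maximum subarray is [13] with sum 13. This subarray runs from index 6 to index 6.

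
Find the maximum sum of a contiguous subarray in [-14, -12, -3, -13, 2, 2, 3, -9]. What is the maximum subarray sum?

Using Kadane's algorithm on [-14, -12, -3, -13, 2, 2, 3, -9]:

Scanning through the array:
Position 1 (value -12): max_ending_here = -12, max_so_far = -12
Position 2 (value -3): max_ending_here = -3, max_so_far = -3
Position 3 (value -13): max_ending_here = -13, max_so_far = -3
Position 4 (value 2): max_ending_here = 2, max_so_far = 2
Position 5 (value 2): max_ending_here = 4, max_so_far = 4
Position 6 (value 3): max_ending_here = 7, max_so_far = 7
Position 7 (value -9): max_ending_here = -2, max_so_far = 7

Maximum subarray: [2, 2, 3]
Maximum sum: 7

The maximum subarray is [2, 2, 3] with sum 7. This subarray runs from index 4 to index 6.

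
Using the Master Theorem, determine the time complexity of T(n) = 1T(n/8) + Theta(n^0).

Master Theorem for T(n) = 1T(n/8) + O(n^0):

a = 1, b = 8, c = 0
log_b(a) = log_8(1) = 0.0000

Case 2: c = 0 = log_8(1) = 0.0000
T(n) = O(n^0 log n) = O(log n)

For T(n) = 1T(n/8) + O(n^0): log_8(1) = 0.0000. This is Case 2 of the Master Theorem (c = log_b(a), equal work at all levels), giving O(log n).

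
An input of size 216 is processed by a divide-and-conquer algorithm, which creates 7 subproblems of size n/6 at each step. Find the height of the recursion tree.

For divide and conquer with division factor 6:

Problem sizes at each level:
Level 0: 216
Level 1: 36
Level 2: 6
Level 3: 1

The root is level 0 and the size-1 base case is level 3 (the tree spans levels 0 through 3, i.e. 4 levels counting the root), so the depth is the number of divisions: log_6(216) = 3

The recursion tree depth is log_6(216) = 3. At each level, the problem size is divided by 6, so it takes 3 divisions to reduce to a base case of size 1. The algorithm makes 7 recursive calls at each level.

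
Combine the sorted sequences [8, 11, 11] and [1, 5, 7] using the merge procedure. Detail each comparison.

Merging process:

Compare 8 vs 1: take 1 from right. Merged: [1]
Compare 8 vs 5: take 5 from right. Merged: [1, 5]
Compare 8 vs 7: take 7 from right. Merged: [1, 5, 7]
Append remaining from left: [8, 11, 11]. Merged: [1, 5, 7, 8, 11, 11]

Final merged array: [1, 5, 7, 8, 11, 11]
Total comparisons: 3

The merged array is [1, 5, 7, 8, 11, 11], requiring 3 comparisons. The merge step runs in O(n) time where n is the total number of elements.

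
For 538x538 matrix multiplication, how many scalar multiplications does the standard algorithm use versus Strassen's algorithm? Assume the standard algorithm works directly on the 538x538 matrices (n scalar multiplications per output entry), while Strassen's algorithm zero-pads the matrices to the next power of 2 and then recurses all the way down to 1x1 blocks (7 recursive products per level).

Matrix multiplication for 538x538 matrices:

Strassen's algorithm requires power-of-2 dimensions. Pad 538x538 to 1024x1024 (next power of 2).

Standard algorithm: 538^3 = 155720872 multiplications
Strassen's algorithm: 7^(log2(1024)) = 7^10 = 282475249 multiplications
Difference: 155720872 - 282475249 = -126754377 (Strassen uses MORE here due to padding overhead — for small or just-over-power-of-2 n, padding can outweigh the per-level savings)

Standard: 155720872 multiplications (538^3). Strassen: 282475249 multiplications (7^10, after padding to 1024x1024). Strassen reduces 8 recursive multiplications to 7 at each level.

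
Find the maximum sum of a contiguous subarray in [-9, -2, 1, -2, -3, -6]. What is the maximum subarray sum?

Using Kadane's algorithm on [-9, -2, 1, -2, -3, -6]:

Scanning through the array:
Position 1 (value -2): max_ending_here = -2, max_so_far = -2
Position 2 (value 1): max_ending_here = 1, max_so_far = 1
Position 3 (value -2): max_ending_here = -1, max_so_far = 1
Position 4 (value -3): max_ending_here = -3, max_so_far = 1
Position 5 (value -6): max_ending_here = -6, max_so_far = 1

Maximum subarray: [1]
Maximum sum: 1

The maximum subarray is [1] with sum 1. This subarray runs from index 2 to index 2.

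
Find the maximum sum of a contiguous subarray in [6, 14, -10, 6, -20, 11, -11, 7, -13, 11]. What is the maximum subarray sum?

Using Kadane's algorithm on [6, 14, -10, 6, -20, 11, -11, 7, -13, 11]:

Scanning through the array:
Position 1 (value 14): max_ending_here = 20, max_so_far = 20
Position 2 (value -10): max_ending_here = 10, max_so_far = 20
Position 3 (value 6): max_ending_here = 16, max_so_far = 20
Position 4 (value -20): max_ending_here = -4, max_so_far = 20
Position 5 (value 11): max_ending_here = 11, max_so_far = 20
Position 6 (value -11): max_ending_here = 0, max_so_far = 20
Position 7 (value 7): max_ending_here = 7, max_so_far = 20
Position 8 (value -13): max_ending_here = -6, max_so_far = 20
Position 9 (value 11): max_ending_here = 11, max_so_far = 20

Maximum subarray: [6, 14]
Maximum sum: 20

The maximum subarray is [6, 14] with sum 20. This subarray runs from index 0 to index 1.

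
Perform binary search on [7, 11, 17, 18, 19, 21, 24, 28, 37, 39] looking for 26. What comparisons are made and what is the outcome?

Binary search for 26 in [7, 11, 17, 18, 19, 21, 24, 28, 37, 39]:

lo=0, hi=9, mid=4, arr[mid]=19 -> 19 < 26, search right half
lo=5, hi=9, mid=7, arr[mid]=28 -> 28 > 26, search left half
lo=5, hi=6, mid=5, arr[mid]=21 -> 21 < 26, search right half
lo=6, hi=6, mid=6, arr[mid]=24 -> 24 < 26, search right half
lo=7 > hi=6, target 26 not found

Binary search determines that 26 is not in the array after 4 comparisons. The search space was exhausted without finding the target.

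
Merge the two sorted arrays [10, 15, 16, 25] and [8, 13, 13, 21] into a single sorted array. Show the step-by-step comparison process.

Merging process:

Compare 10 vs 8: take 8 from right. Merged: [8]
Compare 10 vs 13: take 10 from left. Merged: [8, 10]
Compare 15 vs 13: take 13 from right. Merged: [8, 10, 13]
Compare 15 vs 13: take 13 from right. Merged: [8, 10, 13, 13]
Compare 15 vs 21: take 15 from left. Merged: [8, 10, 13, 13, 15]
Compare 16 vs 21: take 16 from left. Merged: [8, 10, 13, 13, 15, 16]
Compare 25 vs 21: take 21 from right. Merged: [8, 10, 13, 13, 15, 16, 21]
Append remaining from left: [25]. Merged: [8, 10, 13, 13, 15, 16, 21, 25]

Final merged array: [8, 10, 13, 13, 15, 16, 21, 25]
Total comparisons: 7

The merged array is [8, 10, 13, 13, 15, 16, 21, 25], requiring 7 comparisons. The merge step runs in O(n) time where n is the total number of elements.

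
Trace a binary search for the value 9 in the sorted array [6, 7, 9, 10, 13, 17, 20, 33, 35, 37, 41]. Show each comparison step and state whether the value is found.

Binary search for 9 in [6, 7, 9, 10, 13, 17, 20, 33, 35, 37, 41]:

lo=0, hi=10, mid=5, arr[mid]=17 -> 17 > 9, search left half
lo=0, hi=4, mid=2, arr[mid]=9 -> Found target at index 2!

Binary search finds 9 at index 2 after 2 comparisons. The search repeatedly halves the search space by comparing with the middle element.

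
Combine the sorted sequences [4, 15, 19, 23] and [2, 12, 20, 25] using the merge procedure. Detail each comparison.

Merging process:

Compare 4 vs 2: take 2 from right. Merged: [2]
Compare 4 vs 12: take 4 from left. Merged: [2, 4]
Compare 15 vs 12: take 12 from right. Merged: [2, 4, 12]
Compare 15 vs 20: take 15 from left. Merged: [2, 4, 12, 15]
Compare 19 vs 20: take 19 from left. Merged: [2, 4, 12, 15, 19]
Compare 23 vs 20: take 20 from right. Merged: [2, 4, 12, 15, 19, 20]
Compare 23 vs 25: take 23 from left. Merged: [2, 4, 12, 15, 19, 20, 23]
Append remaining from right: [25]. Merged: [2, 4, 12, 15, 19, 20, 23, 25]

Final merged array: [2, 4, 12, 15, 19, 20, 23, 25]
Total comparisons: 7

The merged array is [2, 4, 12, 15, 19, 20, 23, 25], requiring 7 comparisons. The merge step runs in O(n) time where n is the total number of elements.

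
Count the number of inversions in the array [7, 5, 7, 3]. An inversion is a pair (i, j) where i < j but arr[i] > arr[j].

Finding inversions in [7, 5, 7, 3]:

(0, 1): arr[0]=7 > arr[1]=5
(0, 3): arr[0]=7 > arr[3]=3
(1, 3): arr[1]=5 > arr[3]=3
(2, 3): arr[2]=7 > arr[3]=3

Total inversions: 4

The array has 4 inversion(s): (0,1), (0,3), (1,3), (2,3). Each pair (i,j) satisfies i < j and arr[i] > arr[j].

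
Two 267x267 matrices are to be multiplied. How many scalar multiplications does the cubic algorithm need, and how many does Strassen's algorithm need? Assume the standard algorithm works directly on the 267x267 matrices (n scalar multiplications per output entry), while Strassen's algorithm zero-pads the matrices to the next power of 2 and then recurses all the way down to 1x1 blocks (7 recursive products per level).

Matrix multiplication for 267x267 matrices:

Strassen's algorithm requires power-of-2 dimensions. Pad 267x267 to 512x512 (next power of 2).

Standard algorithm: 267^3 = 19034163 multiplications
Strassen's algorithm: 7^(log2(512)) = 7^9 = 40353607 multiplications
Difference: 19034163 - 40353607 = -21319444 (Strassen uses MORE here due to padding overhead — for small or just-over-power-of-2 n, padding can outweigh the per-level savings)

Standard: 19034163 multiplications (267^3). Strassen: 40353607 multiplications (7^9, after padding to 512x512). Strassen reduces 8 recursive multiplications to 7 at each level.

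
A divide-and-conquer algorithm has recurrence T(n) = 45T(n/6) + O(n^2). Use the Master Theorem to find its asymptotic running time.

Master Theorem for T(n) = 45T(n/6) + O(n^2):

a = 45, b = 6, c = 2
log_b(a) = log_6(45) = 2.1245

Case 1: c = 2 < log_6(45) = 2.1245
T(n) = O(n^(log_6 45))

For T(n) = 45T(n/6) + O(n^2): log_6(45) = 2.1245. This is Case 1 of the Master Theorem (c < log_b(a), work dominated by leaves), giving O(n^(log_6 45)).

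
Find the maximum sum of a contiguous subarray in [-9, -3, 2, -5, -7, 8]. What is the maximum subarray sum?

Using Kadane's algorithm on [-9, -3, 2, -5, -7, 8]:

Scanning through the array:
Position 1 (value -3): max_ending_here = -3, max_so_far = -3
Position 2 (value 2): max_ending_here = 2, max_so_far = 2
Position 3 (value -5): max_ending_here = -3, max_so_far = 2
Position 4 (value -7): max_ending_here = -7, max_so_far = 2
Position 5 (value 8): max_ending_here = 8, max_so_far = 8

Maximum subarray: [8]
Maximum sum: 8

The maximum subarray is [8] with sum 8. This subarray runs from index 5 to index 5.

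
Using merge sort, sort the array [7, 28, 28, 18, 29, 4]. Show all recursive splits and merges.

Merge sort trace:

Split: [7, 28, 28, 18, 29, 4] -> [7, 28, 28] and [18, 29, 4]
  Split: [7, 28, 28] -> [7] and [28, 28]
    Split: [28, 28] -> [28] and [28]
    Merge: [28] + [28] -> [28, 28]
  Merge: [7] + [28, 28] -> [7, 28, 28]
  Split: [18, 29, 4] -> [18] and [29, 4]
    Split: [29, 4] -> [29] and [4]
    Merge: [29] + [4] -> [4, 29]
  Merge: [18] + [4, 29] -> [4, 18, 29]
Merge: [7, 28, 28] + [4, 18, 29] -> [4, 7, 18, 28, 28, 29]

Final sorted array: [4, 7, 18, 28, 28, 29]

The merge sort proceeds by recursively splitting the array and merging sorted halves.
After all merges, the sorted array is [4, 7, 18, 28, 28, 29].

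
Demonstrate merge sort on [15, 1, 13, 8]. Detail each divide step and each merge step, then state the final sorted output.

Merge sort trace:

Split: [15, 1, 13, 8] -> [15, 1] and [13, 8]
  Split: [15, 1] -> [15] and [1]
  Merge: [15] + [1] -> [1, 15]
  Split: [13, 8] -> [13] and [8]
  Merge: [13] + [8] -> [8, 13]
Merge: [1, 15] + [8, 13] -> [1, 8, 13, 15]

Final sorted array: [1, 8, 13, 15]

The merge sort proceeds by recursively splitting the array and merging sorted halves.
After all merges, the sorted array is [1, 8, 13, 15].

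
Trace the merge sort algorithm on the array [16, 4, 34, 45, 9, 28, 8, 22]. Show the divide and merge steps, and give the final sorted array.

Merge sort trace:

Split: [16, 4, 34, 45, 9, 28, 8, 22] -> [16, 4, 34, 45] and [9, 28, 8, 22]
  Split: [16, 4, 34, 45] -> [16, 4] and [34, 45]
    Split: [16, 4] -> [16] and [4]
    Merge: [16] + [4] -> [4, 16]
    Split: [34, 45] -> [34] and [45]
    Merge: [34] + [45] -> [34, 45]
  Merge: [4, 16] + [34, 45] -> [4, 16, 34, 45]
  Split: [9, 28, 8, 22] -> [9, 28] and [8, 22]
    Split: [9, 28] -> [9] and [28]
    Merge: [9] + [28] -> [9, 28]
    Split: [8, 22] -> [8] and [22]
    Merge: [8] + [22] -> [8, 22]
  Merge: [9, 28] + [8, 22] -> [8, 9, 22, 28]
Merge: [4, 16, 34, 45] + [8, 9, 22, 28] -> [4, 8, 9, 16, 22, 28, 34, 45]

Final sorted array: [4, 8, 9, 16, 22, 28, 34, 45]

The merge sort proceeds by recursively splitting the array and merging sorted halves.
After all merges, the sorted array is [4, 8, 9, 16, 22, 28, 34, 45].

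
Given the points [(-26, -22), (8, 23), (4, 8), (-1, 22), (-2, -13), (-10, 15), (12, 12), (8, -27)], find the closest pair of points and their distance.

Computing all pairwise distances among 8 points:

d((-26, -22), (8, 23)) = 56.4004
d((-26, -22), (4, 8)) = 42.4264
d((-26, -22), (-1, 22)) = 50.6063
d((-26, -22), (-2, -13)) = 25.632
d((-26, -22), (-10, 15)) = 40.3113
d((-26, -22), (12, 12)) = 50.9902
d((-26, -22), (8, -27)) = 34.3657
d((8, 23), (4, 8)) = 15.5242
d((8, 23), (-1, 22)) = 9.0554
d((8, 23), (-2, -13)) = 37.3631
d((8, 23), (-10, 15)) = 19.6977
d((8, 23), (12, 12)) = 11.7047
d((8, 23), (8, -27)) = 50.0
d((4, 8), (-1, 22)) = 14.8661
d((4, 8), (-2, -13)) = 21.8403
d((4, 8), (-10, 15)) = 15.6525
d((4, 8), (12, 12)) = 8.9443 <-- minimum
d((4, 8), (8, -27)) = 35.2278
d((-1, 22), (-2, -13)) = 35.0143
d((-1, 22), (-10, 15)) = 11.4018
d((-1, 22), (12, 12)) = 16.4012
d((-1, 22), (8, -27)) = 49.8197
d((-2, -13), (-10, 15)) = 29.1204
d((-2, -13), (12, 12)) = 28.6531
d((-2, -13), (8, -27)) = 17.2047
d((-10, 15), (12, 12)) = 22.2036
d((-10, 15), (8, -27)) = 45.6946
d((12, 12), (8, -27)) = 39.2046

Closest pair: (4, 8) and (12, 12) with distance 8.9443

The closest pair is (4, 8) and (12, 12) with Euclidean distance 8.9443. For 8 points, brute-force pairwise comparison is shown above. For large n, the divide-and-conquer algorithm (sort by x, recurse on halves, check the dividing strip) achieves O(n log n).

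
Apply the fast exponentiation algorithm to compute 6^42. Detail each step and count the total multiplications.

Computing 6^42 by squaring (build up from 6^1; each line after the first costs one multiplication):

6^1 = 6
6^2 = (6^1)^2 = 6^2 = 36
6^4 = (6^2)^2 = 36^2 = 1296
6^5 = 6 * 6^4 = 6 * 1296 = 7776
6^10 = (6^5)^2 = 7776^2 = 60466176
6^20 = (6^10)^2 = 60466176^2 = 3656158440062976
6^21 = 6 * 6^20 = 6 * 3656158440062976 = 21936950640377856
6^42 = (6^21)^2 = 21936950640377856^2 = 481229803398374426442198455156736

Result: 481229803398374426442198455156736
Multiplications needed: 7 (7 lines after 6^1)

6^42 = 481229803398374426442198455156736. Using exponentiation by squaring, this requires 7 multiplications. The key idea: if the exponent is even, square the half-power; if odd, multiply by the base once.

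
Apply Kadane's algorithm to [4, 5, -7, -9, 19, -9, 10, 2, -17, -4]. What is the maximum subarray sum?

Using Kadane's algorithm on [4, 5, -7, -9, 19, -9, 10, 2, -17, -4]:

Scanning through the array:
Position 1 (value 5): max_ending_here = 9, max_so_far = 9
Position 2 (value -7): max_ending_here = 2, max_so_far = 9
Position 3 (value -9): max_ending_here = -7, max_so_far = 9
Position 4 (value 19): max_ending_here = 19, max_so_far = 19
Position 5 (value -9): max_ending_here = 10, max_so_far = 19
Position 6 (value 10): max_ending_here = 20, max_so_far = 20
Position 7 (value 2): max_ending_here = 22, max_so_far = 22
Position 8 (value -17): max_ending_here = 5, max_so_far = 22
Position 9 (value -4): max_ending_here = 1, max_so_far = 22

Maximum subarray: [19, -9, 10, 2]
Maximum sum: 22

The maximum subarray is [19, -9, 10, 2] with sum 22. This subarray runs from index 4 to index 7.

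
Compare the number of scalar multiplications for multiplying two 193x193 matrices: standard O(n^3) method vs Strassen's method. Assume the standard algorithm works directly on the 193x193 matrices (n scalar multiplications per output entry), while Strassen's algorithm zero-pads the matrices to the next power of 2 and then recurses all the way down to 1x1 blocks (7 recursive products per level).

Matrix multiplication for 193x193 matrices:

Strassen's algorithm requires power-of-2 dimensions. Pad 193x193 to 256x256 (next power of 2).

Standard algorithm: 193^3 = 7189057 multiplications
Strassen's algorithm: 7^(log2(256)) = 7^8 = 5764801 multiplications
Savings: 7189057 - 5764801 = 1424256 multiplications

Standard: 7189057 multiplications (193^3). Strassen: 5764801 multiplications (7^8, after padding to 256x256). Strassen reduces 8 recursive multiplications to 7 at each level.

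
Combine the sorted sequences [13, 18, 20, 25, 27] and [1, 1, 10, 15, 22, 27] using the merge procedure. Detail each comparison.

Merging process:

Compare 13 vs 1: take 1 from right. Merged: [1]
Compare 13 vs 1: take 1 from right. Merged: [1, 1]
Compare 13 vs 10: take 10 from right. Merged: [1, 1, 10]
Compare 13 vs 15: take 13 from left. Merged: [1, 1, 10, 13]
Compare 18 vs 15: take 15 from right. Merged: [1, 1, 10, 13, 15]
Compare 18 vs 22: take 18 from left. Merged: [1, 1, 10, 13, 15, 18]
Compare 20 vs 22: take 20 from left. Merged: [1, 1, 10, 13, 15, 18, 20]
Compare 25 vs 22: take 22 from right. Merged: [1, 1, 10, 13, 15, 18, 20, 22]
Compare 25 vs 27: take 25 from left. Merged: [1, 1, 10, 13, 15, 18, 20, 22, 25]
Compare 27 vs 27: take 27 from left. Merged: [1, 1, 10, 13, 15, 18, 20, 22, 25, 27]
Append remaining from right: [27]. Merged: [1, 1, 10, 13, 15, 18, 20, 22, 25, 27, 27]

Final merged array: [1, 1, 10, 13, 15, 18, 20, 22, 25, 27, 27]
Total comparisons: 10

The merged array is [1, 1, 10, 13, 15, 18, 20, 22, 25, 27, 27], requiring 10 comparisons. The merge step runs in O(n) time where n is the total number of elements.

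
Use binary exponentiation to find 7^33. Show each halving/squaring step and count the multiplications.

Computing 7^33 by squaring (build up from 7^1; each line after the first costs one multiplication):

7^1 = 7
7^2 = (7^1)^2 = 7^2 = 49
7^4 = (7^2)^2 = 49^2 = 2401
7^8 = (7^4)^2 = 2401^2 = 5764801
7^16 = (7^8)^2 = 5764801^2 = 33232930569601
7^32 = (7^16)^2 = 33232930569601^2 = 1104427674243920646305299201
7^33 = 7 * 7^32 = 7 * 1104427674243920646305299201 = 7730993719707444524137094407

Result: 7730993719707444524137094407
Multiplications needed: 6 (6 lines after 7^1)

7^33 = 7730993719707444524137094407. Using exponentiation by squaring, this requires 6 multiplications. The key idea: if the exponent is even, square the half-power; if odd, multiply by the base once.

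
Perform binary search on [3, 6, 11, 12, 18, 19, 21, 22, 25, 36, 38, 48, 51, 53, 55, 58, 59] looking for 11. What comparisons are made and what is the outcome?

Binary search for 11 in [3, 6, 11, 12, 18, 19, 21, 22, 25, 36, 38, 48, 51, 53, 55, 58, 59]:

lo=0, hi=16, mid=8, arr[mid]=25 -> 25 > 11, search left half
lo=0, hi=7, mid=3, arr[mid]=12 -> 12 > 11, search left half
lo=0, hi=2, mid=1, arr[mid]=6 -> 6 < 11, search right half
lo=2, hi=2, mid=2, arr[mid]=11 -> Found target at index 2!

Binary search finds 11 at index 2 after 4 comparisons. The search repeatedly halves the search space by comparing with the middle element.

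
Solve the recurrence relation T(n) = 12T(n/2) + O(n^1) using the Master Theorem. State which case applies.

Master Theorem for T(n) = 12T(n/2) + O(n^1):

a = 12, b = 2, c = 1
log_b(a) = log_2(12) = 3.5850

Case 1: c = 1 < log_2(12) = 3.5850
T(n) = O(n^(log_2 12))

For T(n) = 12T(n/2) + O(n^1): log_2(12) = 3.5850. This is Case 1 of the Master Theorem (c < log_b(a), work dominated by leaves), giving O(n^(log_2 12)).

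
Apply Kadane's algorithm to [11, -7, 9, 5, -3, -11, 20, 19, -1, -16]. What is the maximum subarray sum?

Using Kadane's algorithm on [11, -7, 9, 5, -3, -11, 20, 19, -1, -16]:

Scanning through the array:
Position 1 (value -7): max_ending_here = 4, max_so_far = 11
Position 2 (value 9): max_ending_here = 13, max_so_far = 13
Position 3 (value 5): max_ending_here = 18, max_so_far = 18
Position 4 (value -3): max_ending_here = 15, max_so_far = 18
Position 5 (value -11): max_ending_here = 4, max_so_far = 18
Position 6 (value 20): max_ending_here = 24, max_so_far = 24
Position 7 (value 19): max_ending_here = 43, max_so_far = 43
Position 8 (value -1): max_ending_here = 42, max_so_far = 43
Position 9 (value -16): max_ending_here = 26, max_so_far = 43

Maximum subarray: [11, -7, 9, 5, -3, -11, 20, 19]
Maximum sum: 43

The maximum subarray is [11, -7, 9, 5, -3, -11, 20, 19] with sum 43. This subarray runs from index 0 to index 7.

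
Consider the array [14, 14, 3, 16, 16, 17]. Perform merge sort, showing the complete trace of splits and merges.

Merge sort trace:

Split: [14, 14, 3, 16, 16, 17] -> [14, 14, 3] and [16, 16, 17]
  Split: [14, 14, 3] -> [14] and [14, 3]
    Split: [14, 3] -> [14] and [3]
    Merge: [14] + [3] -> [3, 14]
  Merge: [14] + [3, 14] -> [3, 14, 14]
  Split: [16, 16, 17] -> [16] and [16, 17]
    Split: [16, 17] -> [16] and [17]
    Merge: [16] + [17] -> [16, 17]
  Merge: [16] + [16, 17] -> [16, 16, 17]
Merge: [3, 14, 14] + [16, 16, 17] -> [3, 14, 14, 16, 16, 17]

Final sorted array: [3, 14, 14, 16, 16, 17]

The merge sort proceeds by recursively splitting the array and merging sorted halves.
After all merges, the sorted array is [3, 14, 14, 16, 16, 17].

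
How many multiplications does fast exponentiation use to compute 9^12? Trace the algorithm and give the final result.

Computing 9^12 by squaring (build up from 9^1; each line after the first costs one multiplication):

9^1 = 9
9^2 = (9^1)^2 = 9^2 = 81
9^3 = 9 * 9^2 = 9 * 81 = 729
9^6 = (9^3)^2 = 729^2 = 531441
9^12 = (9^6)^2 = 531441^2 = 282429536481

Result: 282429536481
Multiplications needed: 4 (4 lines after 9^1)

9^12 = 282429536481. Using exponentiation by squaring, this requires 4 multiplications. The key idea: if the exponent is even, square the half-power; if odd, multiply by the base once.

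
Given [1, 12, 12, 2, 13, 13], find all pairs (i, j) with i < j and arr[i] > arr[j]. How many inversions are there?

Finding inversions in [1, 12, 12, 2, 13, 13]:

(1, 3): arr[1]=12 > arr[3]=2
(2, 3): arr[2]=12 > arr[3]=2

Total inversions: 2

The array has 2 inversion(s): (1,3), (2,3). Each pair (i,j) satisfies i < j and arr[i] > arr[j].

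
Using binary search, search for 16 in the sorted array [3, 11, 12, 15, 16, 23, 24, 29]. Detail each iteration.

Binary search for 16 in [3, 11, 12, 15, 16, 23, 24, 29]:

lo=0, hi=7, mid=3, arr[mid]=15 -> 15 < 16, search right half
lo=4, hi=7, mid=5, arr[mid]=23 -> 23 > 16, search left half
lo=4, hi=4, mid=4, arr[mid]=16 -> Found target at index 4!

Binary search finds 16 at index 4 after 3 comparisons. The search repeatedly halves the search space by comparing with the middle element.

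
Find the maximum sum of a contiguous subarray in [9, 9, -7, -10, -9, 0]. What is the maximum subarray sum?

Using Kadane's algorithm on [9, 9, -7, -10, -9, 0]:

Scanning through the array:
Position 1 (value 9): max_ending_here = 18, max_so_far = 18
Position 2 (value -7): max_ending_here = 11, max_so_far = 18
Position 3 (value -10): max_ending_here = 1, max_so_far = 18
Position 4 (value -9): max_ending_here = -8, max_so_far = 18
Position 5 (value 0): max_ending_here = 0, max_so_far = 18

Maximum subarray: [9, 9]
Maximum sum: 18

The maximum subarray is [9, 9] with sum 18. This subarray runs from index 0 to index 1.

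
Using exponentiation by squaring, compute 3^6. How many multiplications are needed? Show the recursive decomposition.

Computing 3^6 by squaring (build up from 3^1; each line after the first costs one multiplication):

3^1 = 3
3^2 = (3^1)^2 = 3^2 = 9
3^3 = 3 * 3^2 = 3 * 9 = 27
3^6 = (3^3)^2 = 27^2 = 729

Result: 729
Multiplications needed: 3 (3 lines after 3^1)

3^6 = 729. Using exponentiation by squaring, this requires 3 multiplications. The key idea: if the exponent is even, square the half-power; if odd, multiply by the base once.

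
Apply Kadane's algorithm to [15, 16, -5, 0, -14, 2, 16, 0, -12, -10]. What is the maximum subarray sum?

Using Kadane's algorithm on [15, 16, -5, 0, -14, 2, 16, 0, -12, -10]:

Scanning through the array:
Position 1 (value 16): max_ending_here = 31, max_so_far = 31
Position 2 (value -5): max_ending_here = 26, max_so_far = 31
Position 3 (value 0): max_ending_here = 26, max_so_far = 31
Position 4 (value -14): max_ending_here = 12, max_so_far = 31
Position 5 (value 2): max_ending_here = 14, max_so_far = 31
Position 6 (value 16): max_ending_here = 30, max_so_far = 31
Position 7 (value 0): max_ending_here = 30, max_so_far = 31
Position 8 (value -12): max_ending_here = 18, max_so_far = 31
Position 9 (value -10): max_ending_here = 8, max_so_far = 31

Maximum subarray: [15, 16]
Maximum sum: 31

The maximum subarray is [15, 16] with sum 31. This subarray runs from index 0 to index 1.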